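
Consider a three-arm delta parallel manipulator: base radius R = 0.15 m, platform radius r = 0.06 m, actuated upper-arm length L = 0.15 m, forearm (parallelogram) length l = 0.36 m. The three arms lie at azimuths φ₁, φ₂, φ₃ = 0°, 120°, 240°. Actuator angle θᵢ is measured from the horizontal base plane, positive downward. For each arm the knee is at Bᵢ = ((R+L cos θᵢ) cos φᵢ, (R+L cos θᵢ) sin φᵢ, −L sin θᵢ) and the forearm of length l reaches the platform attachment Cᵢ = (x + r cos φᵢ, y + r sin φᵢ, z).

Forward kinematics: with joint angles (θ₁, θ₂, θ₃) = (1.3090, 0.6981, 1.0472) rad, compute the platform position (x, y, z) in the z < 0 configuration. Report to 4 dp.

arm 1 at φ=0.0°: ρ1 = 0.1288;  S1 = (0.1288, 0.0000, -0.1449)
φ2=120.0°: virtual centre (-0.1025, 0.1775, -0.0964), radius l
S3 = (0.1650·cos240.0°, 0.1650·sin240.0°, -0.1299) = (-0.0825, -0.1429, -0.1299)
|S₂|²−|S₁|² = 0.0137;  |S₃|²−|S₁|² = 0.0065
plane₁₂: -0.4626x+0.3549y+0.0969z = 0.0137
Cramer: x(z) = -0.0221+0.1359z;  y(z) = 0.0098-0.0961z
quadratic in z: (1.0277)z²+(0.2469)z+(-0.0857)=0, √Δ=0.6430 → z ∈ {-0.4329, 0.1927}; z = -0.4329 (taking z<0)
x = -0.0809, y = 0.0514

(-0.0809, 0.0514, -0.4329)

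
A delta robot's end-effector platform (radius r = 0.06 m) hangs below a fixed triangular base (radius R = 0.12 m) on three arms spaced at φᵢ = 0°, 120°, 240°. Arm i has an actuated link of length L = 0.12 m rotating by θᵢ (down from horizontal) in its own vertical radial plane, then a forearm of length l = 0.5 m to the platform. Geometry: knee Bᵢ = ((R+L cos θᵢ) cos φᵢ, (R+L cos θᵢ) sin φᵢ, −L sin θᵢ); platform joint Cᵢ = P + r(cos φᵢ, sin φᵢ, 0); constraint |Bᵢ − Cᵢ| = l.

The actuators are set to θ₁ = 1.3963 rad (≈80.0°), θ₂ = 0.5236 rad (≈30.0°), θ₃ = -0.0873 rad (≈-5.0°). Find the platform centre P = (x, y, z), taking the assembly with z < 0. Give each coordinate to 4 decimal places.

(-0.2801, -0.1021, -0.4488)

O1 = (0.0808·cos0.0°, 0.0808·sin0.0°, -0.1182) = (0.0808, 0.0000, -0.1182)
φ2=120.0°: virtual centre (-0.0820, 0.1420, -0.0600), radius l
O3 = (0.1795·cos240.0°, 0.1795·sin240.0°, 0.0105) = (-0.0898, -0.1555, 0.0105)
eliminate P² terms by subtracting sphere 1 from 2 and 3
[-0.3256 0.2839 0.1164]·P = 0.0100;  [-0.3412 -0.3110 0.2573]·P = 0.0118
det = 0.1981;  x = -0.0326+0.5513z,  y = -0.0023+0.2224z
into |P−O₁|² = l²: 1.3534z² + 0.1102z + -0.2232 = 0;  Δ = 1.2202;  z = -0.4488 or 0.3674 → z<0 root = -0.4488
x = -0.2801, y = -0.1021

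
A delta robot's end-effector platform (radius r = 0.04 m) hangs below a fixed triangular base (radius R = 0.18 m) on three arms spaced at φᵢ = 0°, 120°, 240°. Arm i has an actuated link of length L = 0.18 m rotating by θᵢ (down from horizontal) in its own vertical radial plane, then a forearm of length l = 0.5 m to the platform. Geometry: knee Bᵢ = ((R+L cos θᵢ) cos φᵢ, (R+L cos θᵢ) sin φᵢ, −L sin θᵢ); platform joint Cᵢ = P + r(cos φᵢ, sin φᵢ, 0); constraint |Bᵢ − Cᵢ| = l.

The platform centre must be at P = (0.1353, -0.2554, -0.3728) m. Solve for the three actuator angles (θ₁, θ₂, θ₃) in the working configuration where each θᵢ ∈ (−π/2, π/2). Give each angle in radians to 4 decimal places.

arm 1 (φ=0.0°): x'=0.1353, y'=-0.2554
  e−x'=0.0047;  (l²−L²−(e−x')²−y'²−z²)/2L = 0.0371
  θ1 = atan2(B,A) + arccos(C/0.3728) = -0.0872
rotate P by −φ2: (-0.2888, 0.0105, -0.3728)
  A cos θ + B sin θ = C:  0.4288·cos θ + -0.3728·sin θ = -0.2927
  γ=atan2(-0.3728,0.4288)=-0.7156;  ψ=arccos(-0.5152)=2.1120;  θ2=γ+ψ≈1.3964
arm 3 (φ=240.0°): x'=0.1535, y'=0.2449
  A cos θ + B sin θ = C:  -0.0135·cos θ + -0.3728·sin θ = 0.0513
  √(A²+B²)=0.3730;  θ3 = -1.6071+1.4328 ≈ -0.1743

θ₁ = -0.0872, θ₂ = 1.3964, θ₃ = -0.1743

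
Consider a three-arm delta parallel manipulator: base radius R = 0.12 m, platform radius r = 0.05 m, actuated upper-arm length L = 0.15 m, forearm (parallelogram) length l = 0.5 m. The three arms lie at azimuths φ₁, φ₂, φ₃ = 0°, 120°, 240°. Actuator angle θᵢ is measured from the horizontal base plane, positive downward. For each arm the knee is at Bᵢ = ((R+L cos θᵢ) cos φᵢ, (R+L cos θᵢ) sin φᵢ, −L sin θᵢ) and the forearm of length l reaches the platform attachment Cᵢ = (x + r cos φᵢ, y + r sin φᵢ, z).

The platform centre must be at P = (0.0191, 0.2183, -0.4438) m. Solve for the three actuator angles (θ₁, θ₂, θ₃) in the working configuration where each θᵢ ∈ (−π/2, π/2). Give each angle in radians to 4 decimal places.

rotate P by −φ1: (0.0191, 0.2183, -0.4438)
  e−x'=0.0509;  (l²−L²−(e−x')²−y'²−z²)/2L = -0.0657
  √(A²+B²)=0.4467;  θ1 = -1.4566+1.7184 ≈ 0.2618
rotate P by −φ2: (0.1795, -0.1257, -0.4438)
  A=-0.1095, B=-0.4438, C=(l²−L²−A²−y'²−z²)/(2L)=0.0092
  γ=atan2(-0.4438,-0.1095)=-1.8127;  ψ=arccos(0.0201)=1.5507;  θ2=γ+ψ≈-0.2620
arm 3 (φ=240.0°): x'=-0.1986, y'=-0.0926
  A cos θ + B sin θ = C:  0.2686·cos θ + -0.4438·sin θ = -0.1673
  √(A²+B²)=0.5188;  θ3 = -1.0265+1.8991 ≈ 0.8726

θ₁ = 0.2618, θ₂ = -0.2620, θ₃ = 0.8726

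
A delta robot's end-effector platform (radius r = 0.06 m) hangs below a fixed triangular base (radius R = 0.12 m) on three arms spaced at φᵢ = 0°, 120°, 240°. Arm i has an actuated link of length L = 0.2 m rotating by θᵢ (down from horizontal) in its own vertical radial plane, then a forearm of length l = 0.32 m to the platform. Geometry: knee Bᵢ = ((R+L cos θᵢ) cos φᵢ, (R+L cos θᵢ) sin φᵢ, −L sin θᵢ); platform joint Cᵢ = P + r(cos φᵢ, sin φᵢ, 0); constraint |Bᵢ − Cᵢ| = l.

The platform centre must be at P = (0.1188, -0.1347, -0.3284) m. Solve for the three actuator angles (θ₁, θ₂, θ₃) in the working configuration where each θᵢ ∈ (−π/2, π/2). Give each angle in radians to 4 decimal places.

θ₁ = 0.3492, θ₂ = 1.3089, θ₃ = 0.6108

φ1=0.0° → target in arm frame (0.1188, -0.1347)
  A=-0.0588, B=-0.3284, C=(l²−L²−A²−y'²−z²)/(2L)=-0.1676
  γ=atan2(-0.3284,-0.0588)=-1.7480;  ψ=arccos(-0.5024)=2.0972;  θ1=γ+ψ≈0.3492
arm 2 (φ=120.0°): x'=-0.1761, y'=-0.0355
  e−x'=0.2361;  (l²−L²−(e−x')²−y'²−z²)/2L = -0.2561
  γ=atan2(-0.3284,0.2361)=-0.9476;  ψ=arccos(-0.6332)=2.2564;  θ2=γ+ψ≈1.3089
φ3=240.0° → target in arm frame (0.0573, 0.1702)
  A cos θ + B sin θ = C:  0.0027·cos θ + -0.3284·sin θ = -0.1861
  θ3 = atan2(B,A) + arccos(C/0.3284) = 0.6108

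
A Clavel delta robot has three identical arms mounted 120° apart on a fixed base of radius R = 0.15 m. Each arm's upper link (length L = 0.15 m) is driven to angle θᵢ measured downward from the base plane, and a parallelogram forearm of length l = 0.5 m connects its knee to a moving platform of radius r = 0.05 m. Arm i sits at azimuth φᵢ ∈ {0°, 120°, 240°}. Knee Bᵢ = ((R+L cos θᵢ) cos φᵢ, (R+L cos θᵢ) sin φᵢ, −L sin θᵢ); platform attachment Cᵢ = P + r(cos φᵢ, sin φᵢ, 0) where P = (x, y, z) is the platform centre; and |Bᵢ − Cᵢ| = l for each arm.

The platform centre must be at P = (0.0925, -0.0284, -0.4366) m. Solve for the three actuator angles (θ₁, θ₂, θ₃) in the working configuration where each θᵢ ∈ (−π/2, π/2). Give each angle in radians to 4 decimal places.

arm 1 (φ=0.0°): x'=0.0925, y'=-0.0284
  A cos θ + B sin θ = C:  0.0075·cos θ + -0.4366·sin θ = 0.1201
  θ1 = atan2(B,A) + arccos(C/0.4367) = -0.2614
rotate P by −φ2: (-0.0708, -0.0659, -0.4366)
  A=0.1708, B=-0.4366, C=(l²−L²−A²−y'²−z²)/(2L)=0.0112
  γ=atan2(-0.4366,0.1708)=-1.1978;  ψ=arccos(0.0238)=1.5470;  θ2=γ+ψ≈0.3492
arm 3 (φ=240.0°): x'=-0.0217, y'=0.0943
  A cos θ + B sin θ = C:  0.1217·cos θ + -0.4366·sin θ = 0.0440
  √(A²+B²)=0.4532;  θ3 = -1.2990+1.4737 ≈ 0.1746

θ₁ = -0.2614, θ₂ = 0.3492, θ₃ = 0.1746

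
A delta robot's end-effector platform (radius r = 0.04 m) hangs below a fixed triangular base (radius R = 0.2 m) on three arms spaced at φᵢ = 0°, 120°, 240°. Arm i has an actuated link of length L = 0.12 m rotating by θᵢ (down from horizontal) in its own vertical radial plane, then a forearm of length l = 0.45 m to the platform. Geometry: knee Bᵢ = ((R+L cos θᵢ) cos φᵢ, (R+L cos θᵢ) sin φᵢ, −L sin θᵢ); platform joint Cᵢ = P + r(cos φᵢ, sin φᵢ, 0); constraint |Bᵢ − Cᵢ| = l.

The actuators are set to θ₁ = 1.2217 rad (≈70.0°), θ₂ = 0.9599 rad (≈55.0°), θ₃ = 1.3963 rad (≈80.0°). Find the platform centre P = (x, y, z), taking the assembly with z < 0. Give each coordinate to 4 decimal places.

(-0.0062, 0.0498, -0.5091)

O1 = (0.2010·cos0.0°, 0.2010·sin0.0°, -0.1128) = (0.2010, 0.0000, -0.1128)
O2 = (0.2288·cos120.0°, 0.2288·sin120.0°, -0.0983) = (-0.1144, 0.1982, -0.0983)
φ3=240.0°: virtual centre (-0.0904, -0.1566, -0.1182), radius l
|O₂|²−|O₁|² = 0.0089;  |O₃|²−|O₁|² = -0.0065
plane₁₂: -0.6309x+0.3963y+0.0289z = 0.0089
Cramer: x(z) = -0.0005+0.0111z;  y(z) = 0.0216-0.0553z
quadratic in z: (1.0032)z²+(0.2186)z+(-0.1487)=0, √Δ=0.8028 → z ∈ {-0.5091, 0.2911}; z = -0.5091 (taking z<0)
x = -0.0062, y = 0.0498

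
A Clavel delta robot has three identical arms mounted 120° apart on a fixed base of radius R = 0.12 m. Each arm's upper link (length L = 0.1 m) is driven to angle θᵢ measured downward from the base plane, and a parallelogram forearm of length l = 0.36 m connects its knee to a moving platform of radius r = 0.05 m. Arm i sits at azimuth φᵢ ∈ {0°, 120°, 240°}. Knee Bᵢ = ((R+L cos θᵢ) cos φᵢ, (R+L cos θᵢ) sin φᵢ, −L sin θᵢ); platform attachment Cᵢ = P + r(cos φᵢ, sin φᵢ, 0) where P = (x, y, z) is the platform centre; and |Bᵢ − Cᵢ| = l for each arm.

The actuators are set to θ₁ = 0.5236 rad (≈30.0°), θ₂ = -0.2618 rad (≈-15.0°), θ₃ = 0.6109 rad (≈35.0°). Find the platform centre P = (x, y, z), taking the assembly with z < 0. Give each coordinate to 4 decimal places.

(-0.0459, 0.1020, -0.3297)

S1 = (0.1566·cos0.0°, 0.1566·sin0.0°, -0.0500) = (0.1566, 0.0000, -0.0500)
φ2=120.0°: virtual centre (-0.0833, 0.1443, 0.0259), radius l
S3 = (0.1519·cos240.0°, 0.1519·sin240.0°, -0.0574) = (-0.0760, -0.1316, -0.0574)
eliminate P² terms by subtracting sphere 1 from 2 and 3
linear system: -0.4798x+0.2885y = 0.0014−0.1518z; -0.4651x+-0.2631y = -0.0007−-0.0147z
Cramer: x(z) = -0.0007+0.1370z;  y(z) = 0.0037-0.2981z
into |P−S₁|² = l²: 1.1077z² + 0.0547z + -0.1023 = 0;  Δ = 0.4565;  z = -0.3297 or 0.2803 → z<0 root = -0.3297
x = -0.0459, y = 0.1020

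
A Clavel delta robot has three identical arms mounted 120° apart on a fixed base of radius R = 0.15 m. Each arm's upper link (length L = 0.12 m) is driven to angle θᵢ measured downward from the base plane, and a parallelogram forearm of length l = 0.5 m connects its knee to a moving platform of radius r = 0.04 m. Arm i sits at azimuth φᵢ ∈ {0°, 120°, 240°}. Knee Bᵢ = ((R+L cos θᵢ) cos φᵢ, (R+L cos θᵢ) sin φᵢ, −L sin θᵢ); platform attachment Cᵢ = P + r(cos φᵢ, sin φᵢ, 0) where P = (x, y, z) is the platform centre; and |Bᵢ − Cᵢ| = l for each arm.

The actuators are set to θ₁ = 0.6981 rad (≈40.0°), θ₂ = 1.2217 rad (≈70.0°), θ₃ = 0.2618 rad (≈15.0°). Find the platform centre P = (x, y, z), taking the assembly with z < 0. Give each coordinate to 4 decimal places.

(0.0129, -0.1552, -0.5133)

φ1=0.0°: virtual centre (0.2019, 0.0000, -0.0771), radius l
φ2=120.0°: virtual centre (-0.0755, 0.1308, -0.1128), radius l
arm 3 at φ=240.0°: e+L cos θ3 = 0.2259;  centre 3 = (-0.1130, -0.1956, -0.0311)
eliminate P² terms by subtracting sphere 1 from 2 and 3
[-0.5549 0.2616 -0.0713]·P = -0.0112;  [-0.6298 -0.3913 0.0921]·P = 0.0053
det = 0.3819;  x = 0.0079+-0.0099z,  y = -0.0261+0.2514z
sphere 1 gives Az²+Bz+C=0 with A=1.0633, B=0.1450, C=-0.2057;  B²−4AC=0.8959;  roots -0.5133, 0.3769;  negative root z = -0.5133
x = 0.0129, y = -0.1552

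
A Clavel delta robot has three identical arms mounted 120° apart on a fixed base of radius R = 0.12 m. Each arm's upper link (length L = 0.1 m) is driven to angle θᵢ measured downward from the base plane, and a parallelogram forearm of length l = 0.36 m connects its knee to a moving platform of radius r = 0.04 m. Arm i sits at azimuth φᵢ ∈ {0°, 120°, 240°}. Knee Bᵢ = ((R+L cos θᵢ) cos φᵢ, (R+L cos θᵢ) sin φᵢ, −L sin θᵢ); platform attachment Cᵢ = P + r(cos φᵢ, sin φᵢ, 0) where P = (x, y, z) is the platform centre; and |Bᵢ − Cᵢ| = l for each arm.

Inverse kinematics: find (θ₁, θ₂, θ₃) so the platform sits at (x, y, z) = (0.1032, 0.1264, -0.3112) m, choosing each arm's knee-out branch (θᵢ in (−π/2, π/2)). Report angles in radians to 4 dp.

θ₁ = -0.1745, θ₂ = 0.0873, θ₃ = 1.1346

arm 1 (φ=0.0°): x'=0.1032, y'=0.1264
  A cos θ + B sin θ = C:  -0.0232·cos θ + -0.3112·sin θ = 0.0312
  γ=atan2(-0.3112,-0.0232)=-1.6452;  ψ=arccos(0.1000)=1.4707;  θ1=γ+ψ≈-0.1745
arm 2 (φ=120.0°): x'=0.0579, y'=-0.1526
  A cos θ + B sin θ = C:  0.0221·cos θ + -0.3112·sin θ = -0.0051
  θ2 = atan2(B,A) + arccos(C/0.3120) = 0.0873
rotate P by −φ3: (-0.1611, 0.0262, -0.3112)
  A=0.2411, B=-0.3112, C=(l²−L²−A²−y'²−z²)/(2L)=-0.1802
  γ=atan2(-0.3112,0.2411)=-0.9117;  ψ=arccos(-0.4578)=2.0463;  θ3=γ+ψ≈1.1346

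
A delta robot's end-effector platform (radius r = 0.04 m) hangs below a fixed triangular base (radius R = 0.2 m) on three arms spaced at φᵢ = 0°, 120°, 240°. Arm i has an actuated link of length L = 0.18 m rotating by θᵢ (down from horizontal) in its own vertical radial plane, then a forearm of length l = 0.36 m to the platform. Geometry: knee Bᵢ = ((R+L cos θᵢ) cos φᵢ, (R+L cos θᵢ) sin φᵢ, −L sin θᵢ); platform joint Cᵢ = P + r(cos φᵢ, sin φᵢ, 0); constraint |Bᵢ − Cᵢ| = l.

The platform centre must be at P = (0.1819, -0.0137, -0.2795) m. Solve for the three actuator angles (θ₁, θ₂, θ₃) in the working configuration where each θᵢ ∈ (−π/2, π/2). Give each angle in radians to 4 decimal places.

θ₁ = -0.2617, θ₂ = 1.3089, θ₃ = 1.2216

φ1=0.0° → target in arm frame (0.1819, -0.0137)
  A cos θ + B sin θ = C:  -0.0219·cos θ + -0.2795·sin θ = 0.0511
  √(A²+B²)=0.2804;  θ1 = -1.6490+1.3873 ≈ -0.2617
φ2=120.0° → target in arm frame (-0.1028, -0.1507)
  A=0.2628, B=-0.2795, C=(l²−L²−A²−y'²−z²)/(2L)=-0.2019
  √(A²+B²)=0.3837;  θ2 = -0.8162+2.1251 ≈ 1.3089
rotate P by −φ3: (-0.0791, 0.1644, -0.2795)
  A=0.2391, B=-0.2795, C=(l²−L²−A²−y'²−z²)/(2L)=-0.1808
  √(A²+B²)=0.3678;  θ3 = -0.8632+2.0848 ≈ 1.2216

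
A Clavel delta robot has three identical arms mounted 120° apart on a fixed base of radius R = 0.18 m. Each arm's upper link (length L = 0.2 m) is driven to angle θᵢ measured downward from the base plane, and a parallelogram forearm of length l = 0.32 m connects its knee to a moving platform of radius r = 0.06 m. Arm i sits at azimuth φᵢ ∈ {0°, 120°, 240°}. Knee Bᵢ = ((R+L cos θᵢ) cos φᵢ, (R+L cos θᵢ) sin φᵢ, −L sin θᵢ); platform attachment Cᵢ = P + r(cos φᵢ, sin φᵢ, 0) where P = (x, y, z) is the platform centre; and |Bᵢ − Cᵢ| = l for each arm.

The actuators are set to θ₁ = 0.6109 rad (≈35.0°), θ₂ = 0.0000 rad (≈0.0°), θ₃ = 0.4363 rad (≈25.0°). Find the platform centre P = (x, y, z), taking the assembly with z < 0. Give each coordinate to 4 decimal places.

(-0.0324, 0.0280, -0.1550)

φ1=0.0°: virtual centre (0.2838, 0.0000, -0.1147), radius l
arm 2 at φ=120.0°: (R−r)+L cos θ2 = 0.3200;  O2 = (-0.1600, 0.2771, 0.0000)
O3 = (0.3013·cos240.0°, 0.3013·sin240.0°, -0.0845) = (-0.1506, -0.2609, -0.0845)
subtract pairs → two planes through P
plane₁₂: -0.8877x+0.5543y+0.2294z = 0.0087
Cramer: x(z) = -0.0073+0.1622z;  y(z) = 0.0041-0.1543z
sphere 1 gives Az²+Bz+C=0 with A=1.0501, B=0.1338, C=-0.0045;  B²−4AC=0.0368;  roots -0.1550, 0.0276;  negative root z = -0.1550
x = -0.0324, y = 0.0280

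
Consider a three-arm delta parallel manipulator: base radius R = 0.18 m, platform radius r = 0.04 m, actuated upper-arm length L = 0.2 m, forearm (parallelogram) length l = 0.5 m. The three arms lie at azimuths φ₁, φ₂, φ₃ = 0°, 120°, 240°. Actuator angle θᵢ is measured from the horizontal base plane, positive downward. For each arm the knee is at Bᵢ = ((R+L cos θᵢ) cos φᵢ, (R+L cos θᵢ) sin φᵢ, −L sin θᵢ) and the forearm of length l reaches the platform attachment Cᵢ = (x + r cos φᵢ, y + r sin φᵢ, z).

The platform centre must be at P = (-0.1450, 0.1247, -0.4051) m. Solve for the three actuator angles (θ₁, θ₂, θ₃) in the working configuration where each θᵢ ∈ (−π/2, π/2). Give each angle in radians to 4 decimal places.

rotate P by −φ1: (-0.1450, 0.1247, -0.4051)
  A cos θ + B sin θ = C:  0.2850·cos θ + -0.4051·sin θ = -0.1272
  θ1 = atan2(B,A) + arccos(C/0.4953) = 0.8728
rotate P by −φ2: (0.1805, 0.0632, -0.4051)
  e−x'=-0.0405;  (l²−L²−(e−x')²−y'²−z²)/2L = 0.1006
  γ=atan2(-0.4051,-0.0405)=-1.6704;  ψ=arccos(0.2472)=1.3210;  θ2=γ+ψ≈-0.3494
φ3=240.0° → target in arm frame (-0.0355, -0.1879)
  A cos θ + B sin θ = C:  0.1755·cos θ + -0.4051·sin θ = -0.0505
  γ=atan2(-0.4051,0.1755)=-1.1620;  ψ=arccos(-0.1145)=1.6855;  θ3=γ+ψ≈0.5236

θ₁ = 0.8728, θ₂ = -0.3494, θ₃ = 0.5236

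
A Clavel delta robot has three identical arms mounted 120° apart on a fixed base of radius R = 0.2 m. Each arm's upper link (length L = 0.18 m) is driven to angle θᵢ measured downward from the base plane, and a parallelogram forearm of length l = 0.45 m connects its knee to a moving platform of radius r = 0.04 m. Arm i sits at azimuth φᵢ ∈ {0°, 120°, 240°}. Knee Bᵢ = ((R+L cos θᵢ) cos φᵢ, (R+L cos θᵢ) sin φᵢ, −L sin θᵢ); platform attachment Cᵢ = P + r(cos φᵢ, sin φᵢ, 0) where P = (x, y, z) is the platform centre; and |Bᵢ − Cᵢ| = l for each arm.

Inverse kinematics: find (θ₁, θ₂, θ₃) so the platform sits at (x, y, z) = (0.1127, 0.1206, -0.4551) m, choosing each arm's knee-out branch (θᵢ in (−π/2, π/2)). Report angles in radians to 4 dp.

θ₁ = 0.4363, θ₂ = 0.6983, θ₃ = 1.3964

φ1=0.0° → target in arm frame (0.1127, 0.1206)
  e−x'=0.0473;  (l²−L²−(e−x')²−y'²−z²)/2L = -0.1494
  γ=atan2(-0.4551,0.0473)=-1.4672;  ψ=arccos(-0.3266)=1.9035;  θ1=γ+ψ≈0.4363
rotate P by −φ2: (0.0481, -0.1579, -0.4551)
  A cos θ + B sin θ = C:  0.1119·cos θ + -0.4551·sin θ = -0.2069
  γ=atan2(-0.4551,0.1119)=-1.3297;  ψ=arccos(-0.4414)=2.0280;  θ2=γ+ψ≈0.6983
rotate P by −φ3: (-0.1608, 0.0373, -0.4551)
  A cos θ + B sin θ = C:  0.3208·cos θ + -0.4551·sin θ = -0.3925
  θ3 = atan2(B,A) + arccos(C/0.5568) = 1.3964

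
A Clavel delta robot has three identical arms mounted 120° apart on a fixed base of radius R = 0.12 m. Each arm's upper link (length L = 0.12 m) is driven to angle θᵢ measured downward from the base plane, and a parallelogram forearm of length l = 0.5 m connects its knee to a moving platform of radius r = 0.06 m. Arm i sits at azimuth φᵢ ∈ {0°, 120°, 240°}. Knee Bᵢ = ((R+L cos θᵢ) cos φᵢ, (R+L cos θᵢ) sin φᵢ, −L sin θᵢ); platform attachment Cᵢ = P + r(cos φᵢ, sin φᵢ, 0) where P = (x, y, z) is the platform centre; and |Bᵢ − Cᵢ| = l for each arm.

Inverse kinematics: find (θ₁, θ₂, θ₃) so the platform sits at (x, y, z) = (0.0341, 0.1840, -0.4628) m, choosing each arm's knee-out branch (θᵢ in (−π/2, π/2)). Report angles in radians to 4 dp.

φ1=0.0° → target in arm frame (0.0341, 0.1840)
  e−x'=0.0259;  (l²−L²−(e−x')²−y'²−z²)/2L = -0.0546
  θ1 = atan2(B,A) + arccos(C/0.4635) = 0.1740
φ2=120.0° → target in arm frame (0.1423, -0.1215)
  A=-0.0823, B=-0.4628, C=(l²−L²−A²−y'²−z²)/(2L)=-0.0005
  θ2 = atan2(B,A) + arccos(C/0.4701) = -0.1749
arm 3 (φ=240.0°): x'=-0.1764, y'=-0.0625
  e−x'=0.2364;  (l²−L²−(e−x')²−y'²−z²)/2L = -0.1599
  √(A²+B²)=0.5197;  θ3 = -1.0985+1.8835 ≈ 0.7850

θ₁ = 0.1740, θ₂ = -0.1749, θ₃ = 0.7850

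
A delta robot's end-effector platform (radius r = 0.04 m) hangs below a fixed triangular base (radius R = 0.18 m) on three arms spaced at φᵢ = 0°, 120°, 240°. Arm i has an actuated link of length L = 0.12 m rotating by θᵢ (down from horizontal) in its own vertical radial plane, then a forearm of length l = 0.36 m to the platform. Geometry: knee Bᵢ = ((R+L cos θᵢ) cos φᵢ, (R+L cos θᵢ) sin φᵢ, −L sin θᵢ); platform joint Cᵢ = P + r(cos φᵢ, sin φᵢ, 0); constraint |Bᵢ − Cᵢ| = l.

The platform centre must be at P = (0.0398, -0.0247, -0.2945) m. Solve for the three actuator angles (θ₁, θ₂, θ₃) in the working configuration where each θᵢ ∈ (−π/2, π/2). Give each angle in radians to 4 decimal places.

rotate P by −φ1: (0.0398, -0.0247, -0.2945)
  A cos θ + B sin θ = C:  0.1002·cos θ + -0.2945·sin θ = 0.0742
  γ=atan2(-0.2945,0.1002)=-1.2428;  ψ=arccos(0.2387)=1.3298;  θ1=γ+ψ≈0.0869
rotate P by −φ2: (-0.0413, -0.0221, -0.2945)
  A=0.1813, B=-0.2945, C=(l²−L²−A²−y'²−z²)/(2L)=-0.0204
  θ2 = atan2(B,A) + arccos(C/0.3458) = 0.6107
arm 3 (φ=240.0°): x'=0.0015, y'=0.0468
  A cos θ + B sin θ = C:  0.1385·cos θ + -0.2945·sin θ = 0.0296
  γ=atan2(-0.2945,0.1385)=-1.1312;  ψ=arccos(0.0908)=1.4799;  θ3=γ+ψ≈0.3487

θ₁ = 0.0869, θ₂ = 0.6107, θ₃ = 0.3487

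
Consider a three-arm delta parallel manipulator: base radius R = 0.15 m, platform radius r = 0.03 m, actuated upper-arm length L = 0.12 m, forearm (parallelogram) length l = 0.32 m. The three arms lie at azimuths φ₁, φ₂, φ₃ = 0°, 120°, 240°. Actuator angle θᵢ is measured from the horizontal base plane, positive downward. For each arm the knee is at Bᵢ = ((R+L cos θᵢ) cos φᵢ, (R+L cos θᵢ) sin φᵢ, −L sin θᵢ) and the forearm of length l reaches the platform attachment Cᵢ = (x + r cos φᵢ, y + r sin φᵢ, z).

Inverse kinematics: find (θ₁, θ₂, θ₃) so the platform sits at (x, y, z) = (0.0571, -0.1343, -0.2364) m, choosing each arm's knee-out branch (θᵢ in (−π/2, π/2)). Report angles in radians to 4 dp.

rotate P by −φ1: (0.0571, -0.1343, -0.2364)
  A=0.0629, B=-0.2364, C=(l²−L²−A²−y'²−z²)/(2L)=0.0422
  √(A²+B²)=0.2446;  θ1 = -1.3107+1.3975 ≈ 0.0868
arm 2 (φ=120.0°): x'=-0.1449, y'=0.0177
  e−x'=0.2649;  (l²−L²−(e−x')²−y'²−z²)/2L = -0.1598
  θ2 = atan2(B,A) + arccos(C/0.3550) = 1.3090
φ3=240.0° → target in arm frame (0.0878, 0.1166)
  A cos θ + B sin θ = C:  0.0322·cos θ + -0.2364·sin θ = 0.0728
  √(A²+B²)=0.2386;  θ3 = -1.4352+1.2606 ≈ -0.1747

θ₁ = 0.0868, θ₂ = 1.3090, θ₃ = -0.1747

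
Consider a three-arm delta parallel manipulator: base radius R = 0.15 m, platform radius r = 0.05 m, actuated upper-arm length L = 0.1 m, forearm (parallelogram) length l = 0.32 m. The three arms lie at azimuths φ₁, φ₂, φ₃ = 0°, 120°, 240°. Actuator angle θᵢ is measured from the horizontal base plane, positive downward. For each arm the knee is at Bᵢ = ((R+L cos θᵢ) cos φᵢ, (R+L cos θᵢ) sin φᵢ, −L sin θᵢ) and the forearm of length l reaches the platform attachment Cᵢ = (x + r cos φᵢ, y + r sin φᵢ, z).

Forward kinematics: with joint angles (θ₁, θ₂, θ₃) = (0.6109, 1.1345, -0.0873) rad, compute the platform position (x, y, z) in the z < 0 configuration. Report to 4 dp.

arm 1 at φ=0.0°: e+L cos θ1 = 0.1819;  centre 1 = (0.1819, 0.0000, -0.0574)
φ2=120.0°: virtual centre (-0.0711, 0.1232, -0.0906), radius l
φ3=240.0°: virtual centre (-0.0998, -0.1729, 0.0087), radius l
|centre ₂|²−|centre ₁|² = -0.0079;  |centre ₃|²−|centre ₁|² = 0.0035
[-0.5061 0.2464 -0.0665]·P = -0.0079;  [-0.5634 -0.3458 0.1322]·P = 0.0035
det = 0.3138;  x = 0.0060+0.0305z,  y = -0.0200+0.3326z
sphere 1 gives Az²+Bz+C=0 with A=1.1116, B=0.0907, C=-0.0678;  B²−4AC=0.3095;  roots -0.2910, 0.2094;  negative root z = -0.2910
x = -0.0029, y = -0.1168

(-0.0029, -0.1168, -0.2910)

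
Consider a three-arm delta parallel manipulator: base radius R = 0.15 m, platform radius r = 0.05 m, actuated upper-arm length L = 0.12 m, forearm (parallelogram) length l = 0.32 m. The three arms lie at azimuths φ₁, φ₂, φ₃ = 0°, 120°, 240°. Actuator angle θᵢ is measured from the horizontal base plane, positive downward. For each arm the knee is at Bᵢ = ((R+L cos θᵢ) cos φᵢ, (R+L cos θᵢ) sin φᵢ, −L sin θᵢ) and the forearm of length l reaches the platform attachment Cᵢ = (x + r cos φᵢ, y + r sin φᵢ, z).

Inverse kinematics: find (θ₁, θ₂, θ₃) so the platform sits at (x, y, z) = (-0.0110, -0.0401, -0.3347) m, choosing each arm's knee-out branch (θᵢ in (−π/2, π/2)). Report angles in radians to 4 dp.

rotate P by −φ1: (-0.0110, -0.0401, -0.3347)
  A=0.1110, B=-0.3347, C=(l²−L²−A²−y'²−z²)/(2L)=-0.1581
  γ=atan2(-0.3347,0.1110)=-1.2506;  ψ=arccos(-0.4485)=2.0358;  θ1=γ+ψ≈0.7853
arm 2 (φ=120.0°): x'=-0.0292, y'=0.0296
  A cos θ + B sin θ = C:  0.1292·cos θ + -0.3347·sin θ = -0.1733
  γ=atan2(-0.3347,0.1292)=-1.2023;  ψ=arccos(-0.4831)=2.0750;  θ2=γ+ψ≈0.8727
rotate P by −φ3: (0.0402, 0.0105, -0.3347)
  A=0.0598, B=-0.3347, C=(l²−L²−A²−y'²−z²)/(2L)=-0.1154
  √(A²+B²)=0.3400;  θ3 = -1.3941+1.9172 ≈ 0.5232

θ₁ = 0.7853, θ₂ = 0.8727, θ₃ = 0.5232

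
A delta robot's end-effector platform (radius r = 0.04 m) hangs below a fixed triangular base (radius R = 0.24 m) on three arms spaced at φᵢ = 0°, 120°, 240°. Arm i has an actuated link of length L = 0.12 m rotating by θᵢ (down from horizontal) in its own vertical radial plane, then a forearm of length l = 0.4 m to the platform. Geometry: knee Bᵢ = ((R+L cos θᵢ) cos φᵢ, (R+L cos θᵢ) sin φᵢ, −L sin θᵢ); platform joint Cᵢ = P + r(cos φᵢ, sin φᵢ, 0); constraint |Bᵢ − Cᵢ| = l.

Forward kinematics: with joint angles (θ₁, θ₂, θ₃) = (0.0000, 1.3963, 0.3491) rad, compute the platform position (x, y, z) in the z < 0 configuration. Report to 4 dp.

(0.0865, -0.1000, -0.3090)

φ1=0.0°: virtual centre (0.3200, 0.0000, 0.0000), radius l
φ2=120.0°: virtual centre (-0.1104, 0.1912, -0.1182), radius l
S3 = (0.3128·cos240.0°, 0.3128·sin240.0°, -0.0410) = (-0.1564, -0.2709, -0.0410)
|S₂|²−|S₁|² = -0.0397;  |S₃|²−|S₁|² = -0.0029
plane₁₂: -0.8608x+0.3825y+-0.2364z = -0.0397
Cramer: x(z) = 0.0272-0.1919z;  y(z) = -0.0425+0.1860z
into |P−S₁|² = l²: 1.0714z² + 0.0966z + -0.0725 = 0;  Δ = 0.3199;  z = -0.3090 or 0.2189 → z<0 root = -0.3090
x = 0.0865, y = -0.1000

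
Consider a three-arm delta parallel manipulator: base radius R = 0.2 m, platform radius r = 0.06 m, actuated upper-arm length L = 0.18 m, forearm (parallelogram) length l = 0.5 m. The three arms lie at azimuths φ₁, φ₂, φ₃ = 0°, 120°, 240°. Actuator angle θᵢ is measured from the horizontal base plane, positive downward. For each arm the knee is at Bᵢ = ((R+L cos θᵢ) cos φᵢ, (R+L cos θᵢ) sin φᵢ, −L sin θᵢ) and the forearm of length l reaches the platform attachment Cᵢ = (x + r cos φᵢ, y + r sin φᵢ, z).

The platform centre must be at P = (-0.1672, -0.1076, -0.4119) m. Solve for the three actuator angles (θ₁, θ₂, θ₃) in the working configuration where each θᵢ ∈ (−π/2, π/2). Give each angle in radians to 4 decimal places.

φ1=0.0° → target in arm frame (-0.1672, -0.1076)
  e−x'=0.3072;  (l²−L²−(e−x')²−y'²−z²)/2L = -0.1611
  θ1 = atan2(B,A) + arccos(C/0.5138) = 0.9598
arm 2 (φ=120.0°): x'=-0.0096, y'=0.1986
  A=0.1496, B=-0.4119, C=(l²−L²−A²−y'²−z²)/(2L)=-0.0386
  √(A²+B²)=0.4382;  θ2 = -1.2224+1.6589 ≈ 0.4364
rotate P by −φ3: (0.1768, -0.0910, -0.4119)
  A=-0.0368, B=-0.4119, C=(l²−L²−A²−y'²−z²)/(2L)=0.1064
  γ=atan2(-0.4119,-0.0368)=-1.6599;  ψ=arccos(0.2573)=1.3106;  θ3=γ+ψ≈-0.3493

θ₁ = 0.9598, θ₂ = 0.4364, θ₃ = -0.3493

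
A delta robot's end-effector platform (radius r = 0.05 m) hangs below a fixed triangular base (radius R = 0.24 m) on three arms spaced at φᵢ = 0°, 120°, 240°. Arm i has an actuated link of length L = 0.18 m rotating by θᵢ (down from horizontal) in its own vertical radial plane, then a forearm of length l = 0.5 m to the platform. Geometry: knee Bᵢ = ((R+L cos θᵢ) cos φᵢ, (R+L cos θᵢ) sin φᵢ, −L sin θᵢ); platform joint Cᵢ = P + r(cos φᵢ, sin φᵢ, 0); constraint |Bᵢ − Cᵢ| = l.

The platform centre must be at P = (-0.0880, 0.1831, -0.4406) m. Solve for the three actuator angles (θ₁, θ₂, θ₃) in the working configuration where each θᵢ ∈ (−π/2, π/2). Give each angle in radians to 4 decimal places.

φ1=0.0° → target in arm frame (-0.0880, 0.1831)
  e−x'=0.2780;  (l²−L²−(e−x')²−y'²−z²)/2L = -0.2426
  θ1 = atan2(B,A) + arccos(C/0.5210) = 1.0473
rotate P by −φ2: (0.2026, -0.0153, -0.4406)
  e−x'=-0.0126;  (l²−L²−(e−x')²−y'²−z²)/2L = 0.0641
  γ=atan2(-0.4406,-0.0126)=-1.5993;  ψ=arccos(0.1454)=1.4248;  θ2=γ+ψ≈-0.1745
arm 3 (φ=240.0°): x'=-0.1146, y'=-0.1678
  A cos θ + B sin θ = C:  0.3046·cos θ + -0.4406·sin θ = -0.2707
  θ3 = atan2(B,A) + arccos(C/0.5356) = 1.1346

θ₁ = 1.0473, θ₂ = -0.1745, θ₃ = 1.1346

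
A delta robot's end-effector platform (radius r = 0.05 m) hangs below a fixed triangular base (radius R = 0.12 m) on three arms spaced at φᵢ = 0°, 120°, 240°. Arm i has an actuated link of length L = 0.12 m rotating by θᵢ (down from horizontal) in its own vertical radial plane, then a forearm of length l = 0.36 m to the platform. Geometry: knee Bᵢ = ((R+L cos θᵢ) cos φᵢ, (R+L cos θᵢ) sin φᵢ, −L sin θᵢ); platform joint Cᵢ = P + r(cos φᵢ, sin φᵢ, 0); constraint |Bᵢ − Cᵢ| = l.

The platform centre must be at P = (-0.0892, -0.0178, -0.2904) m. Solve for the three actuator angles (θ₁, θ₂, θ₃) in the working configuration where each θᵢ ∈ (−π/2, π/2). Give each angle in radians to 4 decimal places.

θ₁ = 0.4359, θ₂ = -0.1750, θ₃ = -0.3492

φ1=0.0° → target in arm frame (-0.0892, -0.0178)
  A cos θ + B sin θ = C:  0.1592·cos θ + -0.2904·sin θ = 0.0217
  √(A²+B²)=0.3312;  θ1 = -1.0693+1.5052 ≈ 0.4359
arm 2 (φ=120.0°): x'=0.0292, y'=0.0861
  A cos θ + B sin θ = C:  0.0408·cos θ + -0.2904·sin θ = 0.0908
  γ=atan2(-0.2904,0.0408)=-1.4312;  ψ=arccos(0.3095)=1.2562;  θ2=γ+ψ≈-0.1750
rotate P by −φ3: (0.0600, -0.0683, -0.2904)
  e−x'=0.0100;  (l²−L²−(e−x')²−y'²−z²)/2L = 0.1087
  θ3 = atan2(B,A) + arccos(C/0.2906) = -0.3492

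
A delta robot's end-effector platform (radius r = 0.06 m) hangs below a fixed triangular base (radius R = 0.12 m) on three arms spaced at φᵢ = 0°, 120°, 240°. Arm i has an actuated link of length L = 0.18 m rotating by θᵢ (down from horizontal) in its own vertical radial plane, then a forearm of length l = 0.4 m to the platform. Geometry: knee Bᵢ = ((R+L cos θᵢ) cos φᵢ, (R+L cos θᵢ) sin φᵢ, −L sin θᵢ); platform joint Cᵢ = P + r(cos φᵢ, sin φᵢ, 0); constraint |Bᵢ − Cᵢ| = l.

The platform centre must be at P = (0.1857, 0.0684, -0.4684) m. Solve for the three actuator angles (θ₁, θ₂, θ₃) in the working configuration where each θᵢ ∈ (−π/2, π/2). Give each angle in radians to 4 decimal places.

θ₁ = 0.4363, θ₂ = 1.1346, θ₃ = 1.3963

φ1=0.0° → target in arm frame (0.1857, 0.0684)
  e−x'=-0.1257;  (l²−L²−(e−x')²−y'²−z²)/2L = -0.3119
  θ1 = atan2(B,A) + arccos(C/0.4850) = 0.4363
arm 2 (φ=120.0°): x'=-0.0336, y'=-0.1950
  A=0.0936, B=-0.4684, C=(l²−L²−A²−y'²−z²)/(2L)=-0.3850
  γ=atan2(-0.4684,0.0936)=-1.3735;  ψ=arccos(-0.8060)=2.5081;  θ2=γ+ψ≈1.1346
arm 3 (φ=240.0°): x'=-0.1521, y'=0.1266
  A cos θ + B sin θ = C:  0.2121·cos θ + -0.4684·sin θ = -0.4245
  √(A²+B²)=0.5142;  θ3 = -1.1456+2.5420 ≈ 1.3963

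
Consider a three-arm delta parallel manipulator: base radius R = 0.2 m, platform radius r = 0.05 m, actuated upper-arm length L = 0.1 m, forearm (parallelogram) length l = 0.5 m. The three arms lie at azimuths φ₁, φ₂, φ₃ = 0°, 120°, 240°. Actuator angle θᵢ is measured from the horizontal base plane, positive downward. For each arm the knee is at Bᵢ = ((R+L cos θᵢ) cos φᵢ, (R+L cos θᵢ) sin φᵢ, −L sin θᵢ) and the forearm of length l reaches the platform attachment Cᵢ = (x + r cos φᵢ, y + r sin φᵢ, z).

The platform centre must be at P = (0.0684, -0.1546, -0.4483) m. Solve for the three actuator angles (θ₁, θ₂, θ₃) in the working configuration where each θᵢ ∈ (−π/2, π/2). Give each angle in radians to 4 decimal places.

θ₁ = 0.0870, θ₂ = 1.2216, θ₃ = -0.0874

arm 1 (φ=0.0°): x'=0.0684, y'=-0.1546
  e−x'=0.0816;  (l²−L²−(e−x')²−y'²−z²)/2L = 0.0423
  √(A²+B²)=0.4557;  θ1 = -1.3907+1.4777 ≈ 0.0870
rotate P by −φ2: (-0.1681, 0.0181, -0.4483)
  A=0.3181, B=-0.4483, C=(l²−L²−A²−y'²−z²)/(2L)=-0.3124
  γ=atan2(-0.4483,0.3181)=-0.9537;  ψ=arccos(-0.5683)=2.1753;  θ2=γ+ψ≈1.2216
φ3=240.0° → target in arm frame (0.0997, 0.1365)
  e−x'=0.0503;  (l²−L²−(e−x')²−y'²−z²)/2L = 0.0893
  θ3 = atan2(B,A) + arccos(C/0.4511) = -0.0874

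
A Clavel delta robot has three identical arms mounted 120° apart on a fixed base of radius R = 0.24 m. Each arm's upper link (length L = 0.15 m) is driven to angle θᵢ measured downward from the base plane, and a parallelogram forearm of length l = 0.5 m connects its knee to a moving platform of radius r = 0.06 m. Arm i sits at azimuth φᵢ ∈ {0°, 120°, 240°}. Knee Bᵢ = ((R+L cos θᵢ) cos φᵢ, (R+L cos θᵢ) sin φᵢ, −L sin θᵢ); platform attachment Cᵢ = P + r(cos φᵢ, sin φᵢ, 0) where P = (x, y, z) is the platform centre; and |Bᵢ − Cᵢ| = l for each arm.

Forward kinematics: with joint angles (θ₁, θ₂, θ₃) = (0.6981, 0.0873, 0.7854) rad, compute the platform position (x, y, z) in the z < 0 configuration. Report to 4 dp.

(-0.0388, 0.0928, -0.4570)

S1 = (0.2949·cos0.0°, 0.2949·sin0.0°, -0.0964) = (0.2949, 0.0000, -0.0964)
S2 = (0.3294·cos120.0°, 0.3294·sin120.0°, -0.0131) = (-0.1647, 0.2853, -0.0131)
arm 3 at φ=240.0°: (R−r)+L cos θ3 = 0.2861;  S3 = (-0.1430, -0.2477, -0.1061)
eliminate P² terms by subtracting sphere 1 from 2 and 3
plane₁₂: -0.9192x+0.5706y+0.1667z = 0.0124
Cramer: x(z) = -0.0045+0.0749z;  y(z) = 0.0145-0.1714z
sphere 1 gives Az²+Bz+C=0 with A=1.0350, B=0.1430, C=-0.1508;  B²−4AC=0.6449;  roots -0.4570, 0.3189;  negative root z = -0.4570
x = -0.0388, y = 0.0928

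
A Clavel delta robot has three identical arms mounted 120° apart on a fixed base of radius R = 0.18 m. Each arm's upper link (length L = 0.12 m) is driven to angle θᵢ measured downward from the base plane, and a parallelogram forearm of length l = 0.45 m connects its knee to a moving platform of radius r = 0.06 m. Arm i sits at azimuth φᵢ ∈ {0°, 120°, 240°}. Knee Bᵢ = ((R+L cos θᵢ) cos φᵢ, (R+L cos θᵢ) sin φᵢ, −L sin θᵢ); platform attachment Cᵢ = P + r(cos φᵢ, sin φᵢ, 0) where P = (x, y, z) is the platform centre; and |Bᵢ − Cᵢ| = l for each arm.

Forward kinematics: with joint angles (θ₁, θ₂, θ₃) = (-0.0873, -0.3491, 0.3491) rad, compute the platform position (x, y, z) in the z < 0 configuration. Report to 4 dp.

φ1=0.0°: virtual centre (0.2395, 0.0000, 0.0105), radius l
φ2=120.0°: virtual centre (-0.1164, 0.2016, 0.0410), radius l
S3 = (0.2328·cos240.0°, 0.2328·sin240.0°, -0.0410) = (-0.1164, -0.2016, -0.0410)
|S₂|²−|S₁|² = -0.0016;  |S₃|²−|S₁|² = -0.0016
plane₁₂: -0.7118x+0.4032y+0.0612z = -0.0016
Cramer: x(z) = 0.0023-0.0294z;  y(z) = 0.0000-0.2036z
sphere 1 gives Az²+Bz+C=0 with A=1.0423, B=-0.0070, C=-0.1461;  B²−4AC=0.6092;  roots -0.3711, 0.3778;  negative root z = -0.3711
x = 0.0132, y = 0.0756

(0.0132, 0.0756, -0.3711)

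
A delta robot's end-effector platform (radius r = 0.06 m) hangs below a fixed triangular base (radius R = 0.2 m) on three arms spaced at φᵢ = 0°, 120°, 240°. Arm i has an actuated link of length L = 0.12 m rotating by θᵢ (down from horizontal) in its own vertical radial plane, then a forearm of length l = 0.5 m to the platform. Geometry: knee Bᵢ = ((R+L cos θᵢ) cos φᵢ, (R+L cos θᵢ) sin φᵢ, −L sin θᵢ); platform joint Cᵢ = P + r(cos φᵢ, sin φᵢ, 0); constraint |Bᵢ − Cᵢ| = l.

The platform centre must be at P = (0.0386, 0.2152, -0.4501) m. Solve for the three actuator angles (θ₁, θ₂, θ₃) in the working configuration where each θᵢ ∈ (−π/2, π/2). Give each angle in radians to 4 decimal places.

arm 1 (φ=0.0°): x'=0.0386, y'=0.2152
  A cos θ + B sin θ = C:  0.1014·cos θ + -0.4501·sin θ = -0.0983
  γ=atan2(-0.4501,0.1014)=-1.3492;  ψ=arccos(-0.2130)=1.7854;  θ1=γ+ψ≈0.4362
arm 2 (φ=120.0°): x'=0.1671, y'=-0.1410
  e−x'=-0.0271;  (l²−L²−(e−x')²−y'²−z²)/2L = 0.0516
  γ=atan2(-0.4501,-0.0271)=-1.6309;  ψ=arccos(0.1145)=1.4561;  θ2=γ+ψ≈-0.1748
φ3=240.0° → target in arm frame (-0.2057, -0.0742)
  A=0.3457, B=-0.4501, C=(l²−L²−A²−y'²−z²)/(2L)=-0.3832
  √(A²+B²)=0.5675;  θ3 = -0.9159+2.3122 ≈ 1.3963

θ₁ = 0.4362, θ₂ = -0.1748, θ₃ = 1.3963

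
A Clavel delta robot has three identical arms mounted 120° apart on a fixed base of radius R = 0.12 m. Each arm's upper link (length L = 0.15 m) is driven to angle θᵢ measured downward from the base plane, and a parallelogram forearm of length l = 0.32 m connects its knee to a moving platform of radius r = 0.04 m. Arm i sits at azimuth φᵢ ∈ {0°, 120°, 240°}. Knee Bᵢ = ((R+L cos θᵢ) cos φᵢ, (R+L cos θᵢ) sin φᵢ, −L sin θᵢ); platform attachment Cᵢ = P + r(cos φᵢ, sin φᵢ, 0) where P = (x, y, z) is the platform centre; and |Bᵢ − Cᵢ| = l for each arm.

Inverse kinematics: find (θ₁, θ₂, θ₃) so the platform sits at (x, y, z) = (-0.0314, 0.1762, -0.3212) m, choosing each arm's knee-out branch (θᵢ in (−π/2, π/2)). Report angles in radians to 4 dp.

θ₁ = 1.0470, θ₂ = 0.0872, θ₃ = 1.3964

rotate P by −φ1: (-0.0314, 0.1762, -0.3212)
  A=0.1114, B=-0.3212, C=(l²−L²−A²−y'²−z²)/(2L)=-0.2224
  √(A²+B²)=0.3400;  θ1 = -1.2370+2.2840 ≈ 1.0470
φ2=120.0° → target in arm frame (0.1683, -0.0609)
  e−x'=-0.0883;  (l²−L²−(e−x')²−y'²−z²)/2L = -0.1159
  θ2 = atan2(B,A) + arccos(C/0.3331) = 0.0872
φ3=240.0° → target in arm frame (-0.1369, -0.1153)
  e−x'=0.2169;  (l²−L²−(e−x')²−y'²−z²)/2L = -0.2787
  θ3 = atan2(B,A) + arccos(C/0.3876) = 1.3964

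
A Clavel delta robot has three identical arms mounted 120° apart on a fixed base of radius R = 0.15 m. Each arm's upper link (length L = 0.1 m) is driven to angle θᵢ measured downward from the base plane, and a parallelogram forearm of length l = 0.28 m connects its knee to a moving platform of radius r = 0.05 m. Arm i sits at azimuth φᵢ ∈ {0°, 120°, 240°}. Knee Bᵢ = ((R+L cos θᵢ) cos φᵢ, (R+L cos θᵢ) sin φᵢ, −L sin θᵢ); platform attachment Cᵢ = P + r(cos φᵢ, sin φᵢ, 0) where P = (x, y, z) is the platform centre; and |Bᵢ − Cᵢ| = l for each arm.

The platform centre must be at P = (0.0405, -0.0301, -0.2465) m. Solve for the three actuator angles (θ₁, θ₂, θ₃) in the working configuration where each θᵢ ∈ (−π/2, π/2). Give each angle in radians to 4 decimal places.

φ1=0.0° → target in arm frame (0.0405, -0.0301)
  A=0.0595, B=-0.2465, C=(l²−L²−A²−y'²−z²)/(2L)=0.0160
  γ=atan2(-0.2465,0.0595)=-1.3339;  ψ=arccos(0.0629)=1.5078;  θ1=γ+ψ≈0.1739
φ2=120.0° → target in arm frame (-0.0463, -0.0200)
  A=0.1463, B=-0.2465, C=(l²−L²−A²−y'²−z²)/(2L)=-0.0709
  γ=atan2(-0.2465,0.1463)=-1.0351;  ψ=arccos(-0.2472)=1.8206;  θ2=γ+ψ≈0.7855
φ3=240.0° → target in arm frame (0.0058, 0.0501)
  e−x'=0.0942;  (l²−L²−(e−x')²−y'²−z²)/2L = -0.0187
  √(A²+B²)=0.2639;  θ3 = -1.2058+1.6418 ≈ 0.4360

θ₁ = 0.1739, θ₂ = 0.7855, θ₃ = 0.4360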